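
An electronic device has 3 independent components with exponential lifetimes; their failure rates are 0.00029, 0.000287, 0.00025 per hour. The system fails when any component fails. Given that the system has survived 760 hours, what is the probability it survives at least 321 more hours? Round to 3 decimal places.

Time to first failure ~ Exp(Σλ) with Σλ = 0.000827.
By memorylessness, P(T > 760+321 | T > 760) = P(T > 321) = e^(−0.000827·321) ≈ 0.767.

0.767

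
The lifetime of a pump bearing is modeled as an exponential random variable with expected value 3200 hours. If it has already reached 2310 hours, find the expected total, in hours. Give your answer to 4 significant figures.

The rate is λ = 1/3200 = 0.0003125 per hour.
By memorylessness, E[X | X > 2310] = 2310 + 1/λ = 2310 + 3200 = 5510 hours.

5510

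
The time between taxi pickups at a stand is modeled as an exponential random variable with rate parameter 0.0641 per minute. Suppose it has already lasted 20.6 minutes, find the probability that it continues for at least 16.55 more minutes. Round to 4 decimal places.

The exponential is memoryless, so the remaining time is again Exp(λ): the condition X > 20.6 is irrelevant.
P(X > 16.55) = e^(−1.0609) ≈ 0.3462.

0.3462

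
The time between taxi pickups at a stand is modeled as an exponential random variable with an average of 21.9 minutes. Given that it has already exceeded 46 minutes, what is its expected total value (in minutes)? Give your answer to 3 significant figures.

67.9

The rate is λ = 1/21.9 = 0.0456621 per minute.
By memorylessness, E[X | X > 46] = 46 + 1/λ = 46 + 21.9 = 67.9 minutes.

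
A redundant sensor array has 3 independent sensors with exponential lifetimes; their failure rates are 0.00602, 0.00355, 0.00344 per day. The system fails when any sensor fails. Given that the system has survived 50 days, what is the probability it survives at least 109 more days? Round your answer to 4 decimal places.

Time to first failure ~ Exp(Σλ) with Σλ = 0.01301.
By memorylessness, P(T > 50+109 | T > 50) = P(T > 109) = e^(−0.01301·109) ≈ 0.2422.

0.2422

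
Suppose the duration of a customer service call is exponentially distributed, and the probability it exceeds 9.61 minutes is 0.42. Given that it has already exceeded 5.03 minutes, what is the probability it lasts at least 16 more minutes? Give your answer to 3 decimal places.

0.236

From e^(−λ·9.61) = 0.42, λ = −ln(0.42)/9.61 = 0.0902706.
Memoryless: P(X > 5.03+16 | X > 5.03) = P(X > 16) = e^(−0.0902706·16) ≈ 0.236.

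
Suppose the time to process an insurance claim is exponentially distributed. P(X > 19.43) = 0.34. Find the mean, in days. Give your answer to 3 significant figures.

e^(−λ·19.43) = 0.34 ⇒ λ = −ln(0.34)/19.43 = 0.0555229.
Mean = 1/λ = 18.0106 days.

18.0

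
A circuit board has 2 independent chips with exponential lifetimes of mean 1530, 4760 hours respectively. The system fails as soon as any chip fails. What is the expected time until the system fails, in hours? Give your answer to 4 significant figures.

The first failure time is exponential with rate Σλ_i = 1/1530 + 1/4760 = 0.000863679 per hour.
E[min] = 1/Σλ = 1/0.000863679 = 1157.84 hours.

1158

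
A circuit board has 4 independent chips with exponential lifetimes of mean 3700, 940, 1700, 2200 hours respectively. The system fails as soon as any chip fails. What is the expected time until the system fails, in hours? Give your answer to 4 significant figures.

The first failure time is exponential with rate Σλ_i = 1/3700 + 1/940 + 1/1700 + 1/2200 = 0.00237688 per hour.
E[min] = 1/Σλ = 1/0.00237688 = 420.719 hours.

420.7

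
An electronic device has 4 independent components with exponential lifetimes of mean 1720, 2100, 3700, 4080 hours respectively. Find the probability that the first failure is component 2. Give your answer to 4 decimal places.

0.3027

Rates: λ_i = 1/mean_i → 0.000581395, 0.00047619, 0.00027027, 0.000245098; Σλ = 0.00157295.
P(component 2 first) = λ_2/Σλ = 0.00047619/0.00157295 ≈ 0.3027.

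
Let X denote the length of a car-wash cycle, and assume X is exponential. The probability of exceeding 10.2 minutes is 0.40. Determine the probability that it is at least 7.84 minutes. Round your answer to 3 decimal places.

0.494

e^(−λ·10.2) = 0.40 ⇒ λ = −ln(0.40)/10.2 = 0.0898324.
P(X > 7.84) = e^(−0.0898324·7.84) = e^(−0.70429) ≈ 0.494.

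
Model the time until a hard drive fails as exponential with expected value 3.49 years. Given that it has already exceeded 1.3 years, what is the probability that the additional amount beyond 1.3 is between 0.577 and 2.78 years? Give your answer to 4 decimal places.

0.3967

The rate is λ = 1/3.49 = 0.286533 per year.
Memoryless: the residual past 1.3 is again Exp(λ).
P(0.577 < residual < 2.78) = e^(−λ·0.577) − e^(−λ·2.78) = 0.84761 − 0.45088 ≈ 0.3967.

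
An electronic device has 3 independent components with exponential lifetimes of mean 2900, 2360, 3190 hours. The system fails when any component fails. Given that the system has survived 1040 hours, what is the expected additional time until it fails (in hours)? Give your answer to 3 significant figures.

924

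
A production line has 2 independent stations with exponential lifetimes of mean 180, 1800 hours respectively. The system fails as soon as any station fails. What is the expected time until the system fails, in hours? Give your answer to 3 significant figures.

164

The first failure time is exponential with rate Σλ_i = 1/180 + 1/1800 = 0.00611111 per hour.
E[min] = 1/Σλ = 1/0.00611111 = 163.636 hours.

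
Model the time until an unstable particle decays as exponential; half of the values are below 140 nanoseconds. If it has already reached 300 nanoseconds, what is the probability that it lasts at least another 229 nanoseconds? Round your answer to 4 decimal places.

For an exponential, median = ln(2)/λ, so λ = ln 2 / 140 = 0.00495105 per nanosecond.
The exponential is memoryless, so the remaining time is again Exp(λ): the condition X > 300 is irrelevant.
P(X > 229) = e^(−1.1338) ≈ 0.3218.

0.3218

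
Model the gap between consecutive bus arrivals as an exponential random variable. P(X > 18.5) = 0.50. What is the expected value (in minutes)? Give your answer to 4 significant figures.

e^(−λ·18.5) = 0.50 ⇒ λ = −ln(0.50)/18.5 = 0.0374674.
Mean = 1/λ = 26.6899 minutes.

26.69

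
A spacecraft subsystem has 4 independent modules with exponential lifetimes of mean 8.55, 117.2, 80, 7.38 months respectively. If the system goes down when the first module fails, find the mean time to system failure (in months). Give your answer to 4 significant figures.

The first failure time is exponential with rate Σλ_i = 1/8.55 + 1/117.2 + 1/80 + 1/7.38 = 0.273493 per month.
E[min] = 1/Σλ = 1/0.273493 = 3.6564 months.

3.656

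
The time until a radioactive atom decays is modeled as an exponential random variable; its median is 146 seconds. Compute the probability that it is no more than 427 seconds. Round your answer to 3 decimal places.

0.868

For an exponential, median = ln(2)/λ, so λ = ln 2 / 146 = 0.00474758 per second.
P(X ≤ 427) = 1 − e^(−λ·427) = 1 − e^(−2.0272) ≈ 0.868.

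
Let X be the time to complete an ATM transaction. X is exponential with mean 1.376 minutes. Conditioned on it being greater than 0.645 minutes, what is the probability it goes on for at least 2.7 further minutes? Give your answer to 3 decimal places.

0.141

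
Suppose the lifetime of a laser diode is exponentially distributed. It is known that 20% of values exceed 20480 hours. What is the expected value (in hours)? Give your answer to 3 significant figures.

12700

e^(−λ·20480) = 0.20 ⇒ λ = −ln(0.20)/20480 = 0.0000785858.
Mean = 1/λ = 12724.9 hours.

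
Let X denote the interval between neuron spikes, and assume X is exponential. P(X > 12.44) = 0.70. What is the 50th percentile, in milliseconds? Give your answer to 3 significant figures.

24.2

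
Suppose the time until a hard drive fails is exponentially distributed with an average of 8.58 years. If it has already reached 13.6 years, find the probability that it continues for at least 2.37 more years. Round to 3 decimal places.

0.759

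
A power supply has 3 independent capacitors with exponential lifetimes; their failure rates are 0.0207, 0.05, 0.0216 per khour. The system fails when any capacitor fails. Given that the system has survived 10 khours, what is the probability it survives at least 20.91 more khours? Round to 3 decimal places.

0.145

Time to first failure ~ Exp(Σλ) with Σλ = 0.0923.
By memorylessness, P(T > 10+20.91 | T > 10) = P(T > 20.91) = e^(−0.0923·20.91) ≈ 0.145.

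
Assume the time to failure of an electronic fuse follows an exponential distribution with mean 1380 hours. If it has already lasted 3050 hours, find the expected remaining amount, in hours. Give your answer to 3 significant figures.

1380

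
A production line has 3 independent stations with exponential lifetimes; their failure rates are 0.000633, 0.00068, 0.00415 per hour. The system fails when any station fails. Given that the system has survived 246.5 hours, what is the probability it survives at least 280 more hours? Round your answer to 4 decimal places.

0.2166

Time to first failure ~ Exp(Σλ) with Σλ = 0.005463.
By memorylessness, P(T > 246.5+280 | T > 246.5) = P(T > 280) = e^(−0.005463·280) ≈ 0.2166.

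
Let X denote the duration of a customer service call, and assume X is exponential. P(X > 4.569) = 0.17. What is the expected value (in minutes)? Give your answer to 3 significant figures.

e^(−λ·4.569) = 0.17 ⇒ λ = −ln(0.17)/4.569 = 0.387822.
Mean = 1/λ = 2.57851 minutes.

2.58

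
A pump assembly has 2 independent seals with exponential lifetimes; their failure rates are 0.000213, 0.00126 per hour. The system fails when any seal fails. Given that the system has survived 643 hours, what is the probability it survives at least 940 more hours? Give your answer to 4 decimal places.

Time to first failure ~ Exp(Σλ) with Σλ = 0.001473.
By memorylessness, P(T > 643+940 | T > 643) = P(T > 940) = e^(−0.001473·940) ≈ 0.2504.

0.2504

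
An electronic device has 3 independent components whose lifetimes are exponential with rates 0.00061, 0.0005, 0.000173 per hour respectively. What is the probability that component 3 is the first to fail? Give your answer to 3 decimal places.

The time to first failure is exponential with rate Σλ = 0.00061 + 0.0005 + 0.000173 = 0.001283.
P(component 3 first) = λ_3/Σλ = 0.000173/0.001283 ≈ 0.135.

0.135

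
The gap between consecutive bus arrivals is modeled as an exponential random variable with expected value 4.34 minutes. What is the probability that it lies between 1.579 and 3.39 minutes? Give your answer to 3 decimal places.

The rate is λ = 1/4.34 = 0.230415 per minute.
P(1.579 < X < 3.39) = e^(−λ·1.579) − e^(−λ·3.39) = 0.69501 − 0.45790 ≈ 0.237.

0.237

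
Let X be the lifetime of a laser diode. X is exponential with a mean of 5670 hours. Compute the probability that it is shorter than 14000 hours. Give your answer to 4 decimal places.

The rate is λ = 1/5670 = 0.000176367 per hour.
P(X ≤ 14000) = 1 − e^(−λ·14000) = 1 − e^(−2.4691) ≈ 0.9153.

0.9153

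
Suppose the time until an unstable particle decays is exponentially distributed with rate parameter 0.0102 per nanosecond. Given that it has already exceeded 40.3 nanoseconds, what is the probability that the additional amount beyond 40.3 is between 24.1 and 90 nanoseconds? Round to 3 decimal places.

0.383

Memoryless: the residual past 40.3 is again Exp(λ).
P(24.1 < residual < 90) = e^(−λ·24.1) − e^(−λ·90) = 0.78206 − 0.39932 ≈ 0.383.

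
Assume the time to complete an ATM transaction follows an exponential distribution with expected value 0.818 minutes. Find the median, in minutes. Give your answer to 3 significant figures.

0.567

The rate is λ = 1/0.818 = 1.22249 per minute.
Set 1 − e^(−λt) = 0.5, so t = −ln(0.5)/λ = 0.69315/1.22249 ≈ 0.566994 minutes.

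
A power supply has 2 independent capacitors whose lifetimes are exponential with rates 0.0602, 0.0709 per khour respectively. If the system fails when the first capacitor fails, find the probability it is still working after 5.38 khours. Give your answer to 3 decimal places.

The time to first failure is exponential with rate Σλ = 0.0602 + 0.0709 = 0.1311.
P(min > 5.38) = e^(−0.1311·5.38) = e^(−0.70532) ≈ 0.494.

0.494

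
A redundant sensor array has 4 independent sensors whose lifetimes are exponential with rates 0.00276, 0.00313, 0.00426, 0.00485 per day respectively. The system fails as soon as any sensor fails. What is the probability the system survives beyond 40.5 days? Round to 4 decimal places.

The time to first failure is exponential with rate Σλ = 0.00276 + 0.00313 + 0.00426 + 0.00485 = 0.015.
P(min > 40.5) = e^(−0.015·40.5) = e^(−0.6075) ≈ 0.5447.

0.5447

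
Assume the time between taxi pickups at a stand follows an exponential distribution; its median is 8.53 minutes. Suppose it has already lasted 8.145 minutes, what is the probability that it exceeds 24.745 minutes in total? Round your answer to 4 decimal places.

For an exponential, median = ln(2)/λ, so λ = ln 2 / 8.53 = 0.0812599 per minute.
By the memoryless property, P(X > 8.145+16.6 | X > 8.145) = P(X > 16.6).
P(X > 16.6) = e^(−1.3489) ≈ 0.2595.

0.2595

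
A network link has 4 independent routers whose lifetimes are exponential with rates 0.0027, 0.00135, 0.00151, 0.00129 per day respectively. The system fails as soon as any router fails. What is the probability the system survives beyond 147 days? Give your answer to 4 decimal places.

0.3653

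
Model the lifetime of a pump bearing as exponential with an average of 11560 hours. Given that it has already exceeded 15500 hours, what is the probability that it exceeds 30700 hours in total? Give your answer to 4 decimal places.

The rate is λ = 1/11560 = 0.0000865052 per hour.
By the memoryless property, P(X > 15500+15200 | X > 15500) = P(X > 15200).
P(X > 15200) = e^(−1.3149) ≈ 0.2685.

0.2685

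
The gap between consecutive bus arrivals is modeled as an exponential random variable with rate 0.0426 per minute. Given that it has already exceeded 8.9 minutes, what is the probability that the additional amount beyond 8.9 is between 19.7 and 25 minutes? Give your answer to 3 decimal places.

0.087

Memoryless: the residual past 8.9 is again Exp(λ).
P(19.7 < residual < 25) = e^(−λ·19.7) − e^(−λ·25) = 0.43205 − 0.34473 ≈ 0.087.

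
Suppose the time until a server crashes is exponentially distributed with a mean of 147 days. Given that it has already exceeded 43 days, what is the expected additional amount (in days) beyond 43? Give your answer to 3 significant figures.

The rate is λ = 1/147 = 0.00680272 per day.
By memorylessness, the remaining amount past any threshold is again Exp(λ) with mean 1/λ = 147 days.

147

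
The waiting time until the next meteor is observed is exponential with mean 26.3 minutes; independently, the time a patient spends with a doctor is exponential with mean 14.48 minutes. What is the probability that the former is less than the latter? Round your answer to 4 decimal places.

0.3551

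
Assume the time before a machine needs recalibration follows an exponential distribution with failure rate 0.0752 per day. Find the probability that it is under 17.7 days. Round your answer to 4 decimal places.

P(X ≤ 17.7) = 1 − e^(−λ·17.7) = 1 − e^(−1.331) ≈ 0.7358.

0.7358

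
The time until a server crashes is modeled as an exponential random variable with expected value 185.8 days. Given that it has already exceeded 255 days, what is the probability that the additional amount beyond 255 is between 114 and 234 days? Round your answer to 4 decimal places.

The rate is λ = 1/185.8 = 0.00538213 per day.
Memoryless: the residual past 255 is again Exp(λ).
P(114 < residual < 234) = e^(−λ·114) − e^(−λ·234) = 0.54142 − 0.28382 ≈ 0.2576.

0.2576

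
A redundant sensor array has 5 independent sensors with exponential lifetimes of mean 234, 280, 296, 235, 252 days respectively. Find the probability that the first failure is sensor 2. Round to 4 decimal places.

Rates: λ_i = 1/mean_i → 0.0042735, 0.00357143, 0.00337838, 0.00425532, 0.00396825; Σλ = 0.0194469.
P(sensor 2 first) = λ_2/Σλ = 0.00357143/0.0194469 ≈ 0.1837.

0.1837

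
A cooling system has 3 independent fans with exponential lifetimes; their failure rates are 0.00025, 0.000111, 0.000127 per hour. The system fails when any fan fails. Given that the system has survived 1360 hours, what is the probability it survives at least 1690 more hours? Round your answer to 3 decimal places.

Time to first failure ~ Exp(Σλ) with Σλ = 0.000488.
By memorylessness, P(T > 1360+1690 | T > 1360) = P(T > 1690) = e^(−0.000488·1690) ≈ 0.438.

0.438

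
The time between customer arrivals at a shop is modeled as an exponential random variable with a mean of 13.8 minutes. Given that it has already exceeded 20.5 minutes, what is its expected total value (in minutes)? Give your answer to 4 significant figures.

34.30

The rate is λ = 1/13.8 = 0.0724638 per minute.
By memorylessness, E[X | X > 20.5] = 20.5 + 1/λ = 20.5 + 13.8 = 34.3 minutes.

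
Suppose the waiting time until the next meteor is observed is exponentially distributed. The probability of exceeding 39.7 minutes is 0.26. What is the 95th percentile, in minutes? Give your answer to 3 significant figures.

88.3

e^(−λ·39.7) = 0.26 ⇒ λ = −ln(0.26)/39.7 = 0.0339313.
95th percentile: 1 − e^(−λt) = 0.95, t = −ln(0.05)/λ = 88.2881 minutes.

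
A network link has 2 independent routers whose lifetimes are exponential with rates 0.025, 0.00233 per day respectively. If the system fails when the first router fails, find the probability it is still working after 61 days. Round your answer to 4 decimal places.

0.1888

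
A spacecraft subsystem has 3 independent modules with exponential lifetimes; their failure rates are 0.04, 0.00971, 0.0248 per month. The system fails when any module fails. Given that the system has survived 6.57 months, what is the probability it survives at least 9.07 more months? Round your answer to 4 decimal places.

0.5087

Time to first failure ~ Exp(Σλ) with Σλ = 0.07451.
By memorylessness, P(T > 6.57+9.07 | T > 6.57) = P(T > 9.07) = e^(−0.07451·9.07) ≈ 0.5087.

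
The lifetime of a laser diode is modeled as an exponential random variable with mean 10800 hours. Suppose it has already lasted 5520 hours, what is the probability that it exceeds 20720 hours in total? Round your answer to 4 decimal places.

The rate is λ = 1/10800 = 0.0000925926 per hour.
By the memoryless property, P(X > 5520+15200 | X > 5520) = P(X > 15200).
P(X > 15200) = e^(−1.4074) ≈ 0.2448.

0.2448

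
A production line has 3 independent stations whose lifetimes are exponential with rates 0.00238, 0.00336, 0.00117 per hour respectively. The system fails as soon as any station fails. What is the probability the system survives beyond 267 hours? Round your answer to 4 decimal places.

The time to first failure is exponential with rate Σλ = 0.00238 + 0.00336 + 0.00117 = 0.00691.
P(min > 267) = e^(−0.00691·267) = e^(−1.845) ≈ 0.1580.

0.1580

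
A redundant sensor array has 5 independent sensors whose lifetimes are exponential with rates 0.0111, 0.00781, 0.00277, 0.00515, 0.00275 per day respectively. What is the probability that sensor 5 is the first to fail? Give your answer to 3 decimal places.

0.093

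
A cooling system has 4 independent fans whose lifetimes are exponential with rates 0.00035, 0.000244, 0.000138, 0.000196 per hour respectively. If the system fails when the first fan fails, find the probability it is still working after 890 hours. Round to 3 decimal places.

0.438

The time to first failure is exponential with rate Σλ = 0.00035 + 0.000244 + 0.000138 + 0.000196 = 0.000928.
P(min > 890) = e^(−0.000928·890) = e^(−0.82592) ≈ 0.438.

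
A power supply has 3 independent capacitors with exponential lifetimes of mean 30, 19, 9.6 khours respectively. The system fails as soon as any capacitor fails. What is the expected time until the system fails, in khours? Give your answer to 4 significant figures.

The first failure time is exponential with rate Σλ_i = 1/30 + 1/19 + 1/9.6 = 0.190132 per khour.
E[min] = 1/Σλ = 1/0.190132 = 5.25952 khours.

5.260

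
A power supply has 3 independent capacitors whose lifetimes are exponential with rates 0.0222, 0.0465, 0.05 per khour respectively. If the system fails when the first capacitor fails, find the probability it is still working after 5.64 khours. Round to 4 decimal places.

The time to first failure is exponential with rate Σλ = 0.0222 + 0.0465 + 0.05 = 0.1187.
P(min > 5.64) = e^(−0.1187·5.64) = e^(−0.66947) ≈ 0.5120.

0.5120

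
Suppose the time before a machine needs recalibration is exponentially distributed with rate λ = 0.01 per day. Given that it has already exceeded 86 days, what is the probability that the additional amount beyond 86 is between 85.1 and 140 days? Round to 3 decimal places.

0.180

Memoryless: the residual past 86 is again Exp(λ).
P(85.1 < residual < 140) = e^(−λ·85.1) − e^(−λ·140) = 0.42699 − 0.24660 ≈ 0.180.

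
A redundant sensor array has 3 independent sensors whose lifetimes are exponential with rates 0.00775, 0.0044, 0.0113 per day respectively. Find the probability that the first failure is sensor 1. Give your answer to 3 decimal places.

0.330

The time to first failure is exponential with rate Σλ = 0.00775 + 0.0044 + 0.0113 = 0.02345.
P(sensor 1 first) = λ_1/Σλ = 0.00775/0.02345 ≈ 0.330.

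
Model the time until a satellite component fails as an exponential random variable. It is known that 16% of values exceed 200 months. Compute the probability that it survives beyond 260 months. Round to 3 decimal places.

e^(−λ·200) = 0.16 ⇒ λ = −ln(0.16)/200 = 0.00916291.
P(X > 260) = e^(−0.00916291·260) = e^(−2.3824) ≈ 0.092.

0.092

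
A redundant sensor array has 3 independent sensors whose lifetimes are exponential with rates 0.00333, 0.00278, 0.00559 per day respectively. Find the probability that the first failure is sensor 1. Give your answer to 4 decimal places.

The time to first failure is exponential with rate Σλ = 0.00333 + 0.00278 + 0.00559 = 0.0117.
P(sensor 1 first) = λ_1/Σλ = 0.00333/0.0117 ≈ 0.2846.

0.2846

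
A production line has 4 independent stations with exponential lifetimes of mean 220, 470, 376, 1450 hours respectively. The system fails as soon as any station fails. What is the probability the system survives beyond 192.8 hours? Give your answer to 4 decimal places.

0.1448

The first failure time is exponential with rate Σλ_i = 1/220 + 1/470 + 1/376 + 1/1450 = 0.0100223 per hour.
P(min > 192.8) = e^(−0.0100223·192.8) = e^(−1.9323) ≈ 0.1448.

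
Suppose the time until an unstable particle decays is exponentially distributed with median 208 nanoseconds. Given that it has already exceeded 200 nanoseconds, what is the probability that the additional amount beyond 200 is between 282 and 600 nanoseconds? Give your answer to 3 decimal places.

For an exponential, median = ln(2)/λ, so λ = ln 2 / 208 = 0.00333244 per nanosecond.
Memoryless: the residual past 200 is again Exp(λ).
P(282 < residual < 600) = e^(−λ·282) − e^(−λ·600) = 0.39073 − 0.13541 ≈ 0.255.

0.255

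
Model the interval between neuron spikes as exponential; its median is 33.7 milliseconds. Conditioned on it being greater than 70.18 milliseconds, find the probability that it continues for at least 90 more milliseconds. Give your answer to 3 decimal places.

0.157

For an exponential, median = ln(2)/λ, so λ = ln 2 / 33.7 = 0.0205682 per millisecond.
P(X > s+t | X > s) = e^(−λ(s+t))/e^(−λs) = e^(−λt), independent of s = 70.18.
P(X > 90) = e^(−1.8511) ≈ 0.157.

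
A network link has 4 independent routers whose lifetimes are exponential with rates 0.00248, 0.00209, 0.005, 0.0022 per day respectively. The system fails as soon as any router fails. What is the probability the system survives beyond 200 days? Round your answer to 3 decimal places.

The time to first failure is exponential with rate Σλ = 0.00248 + 0.00209 + 0.005 + 0.0022 = 0.01177.
P(min > 200) = e^(−0.01177·200) = e^(−2.354) ≈ 0.095.

0.095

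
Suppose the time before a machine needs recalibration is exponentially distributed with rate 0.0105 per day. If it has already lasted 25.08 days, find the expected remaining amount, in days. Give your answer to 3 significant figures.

By memorylessness, the remaining amount past any threshold is again Exp(λ) with mean 1/λ = 95.2381 days.

95.2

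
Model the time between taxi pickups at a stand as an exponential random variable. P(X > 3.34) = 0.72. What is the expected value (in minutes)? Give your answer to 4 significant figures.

10.17

e^(−λ·3.34) = 0.72 ⇒ λ = −ln(0.72)/3.34 = 0.0983545.
Mean = 1/λ = 10.1673 minutes.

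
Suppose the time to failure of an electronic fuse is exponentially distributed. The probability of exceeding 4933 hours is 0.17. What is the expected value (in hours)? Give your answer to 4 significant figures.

e^(−λ·4933) = 0.17 ⇒ λ = −ln(0.17)/4933 = 0.000359205.
Mean = 1/λ = 2783.93 hours.

2784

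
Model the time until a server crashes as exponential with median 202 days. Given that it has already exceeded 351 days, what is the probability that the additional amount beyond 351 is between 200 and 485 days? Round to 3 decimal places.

For an exponential, median = ln(2)/λ, so λ = ln 2 / 202 = 0.00343142 per day.
Memoryless: the residual past 351 is again Exp(λ).
P(200 < residual < 485) = e^(−λ·200) − e^(−λ·485) = 0.50344 − 0.18933 ≈ 0.314.

0.314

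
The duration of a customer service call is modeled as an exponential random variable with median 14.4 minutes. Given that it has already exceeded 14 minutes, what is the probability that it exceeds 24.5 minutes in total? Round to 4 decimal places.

0.6033

For an exponential, median = ln(2)/λ, so λ = ln 2 / 14.4 = 0.0481352 per minute.
The exponential is memoryless, so the remaining time is again Exp(λ): the condition X > 14 is irrelevant.
P(X > 10.5) = e^(−0.50542) ≈ 0.6033.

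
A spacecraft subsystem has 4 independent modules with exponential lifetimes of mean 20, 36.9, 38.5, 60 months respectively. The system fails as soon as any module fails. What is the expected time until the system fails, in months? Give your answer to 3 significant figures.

8.35

The first failure time is exponential with rate Σλ_i = 1/20 + 1/36.9 + 1/38.5 + 1/60 = 0.119741 per month.
E[min] = 1/Σλ = 1/0.119741 = 8.35136 months.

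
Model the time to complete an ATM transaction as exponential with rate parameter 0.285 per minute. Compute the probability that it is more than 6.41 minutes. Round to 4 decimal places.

0.1609

P(X > 6.41) = e^(−λ·6.41) = e^(−1.8268) ≈ 0.1609.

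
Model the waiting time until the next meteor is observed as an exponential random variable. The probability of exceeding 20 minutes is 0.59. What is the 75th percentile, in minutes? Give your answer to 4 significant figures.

52.55

e^(−λ·20) = 0.59 ⇒ λ = −ln(0.59)/20 = 0.0263816.
75th percentile: 1 − e^(−λt) = 0.75, t = −ln(0.25)/λ = 52.5477 minutes.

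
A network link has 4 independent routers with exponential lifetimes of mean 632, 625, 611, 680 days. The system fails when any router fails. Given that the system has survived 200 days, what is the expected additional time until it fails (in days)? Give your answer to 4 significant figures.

159.0

First-failure rate Σλ = 1/632 + 1/625 + 1/611 + 1/680 = 0.00628953.
By memorylessness the expected residual is 1/Σλ = 158.994 days, regardless of the 200 already elapsed.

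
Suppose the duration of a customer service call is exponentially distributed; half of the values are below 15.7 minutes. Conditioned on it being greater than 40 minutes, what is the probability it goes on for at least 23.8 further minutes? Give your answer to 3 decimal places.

For an exponential, median = ln(2)/λ, so λ = ln 2 / 15.7 = 0.0441495 per minute.
P(X > s+t | X > s) = e^(−λ(s+t))/e^(−λs) = e^(−λt), independent of s = 40.
P(X > 23.8) = e^(−1.0508) ≈ 0.350.

0.350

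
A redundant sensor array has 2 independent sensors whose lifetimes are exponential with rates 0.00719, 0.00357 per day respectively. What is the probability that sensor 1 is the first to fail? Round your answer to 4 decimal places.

The time to first failure is exponential with rate Σλ = 0.00719 + 0.00357 = 0.01076.
P(sensor 1 first) = λ_1/Σλ = 0.00719/0.01076 ≈ 0.6682.

0.6682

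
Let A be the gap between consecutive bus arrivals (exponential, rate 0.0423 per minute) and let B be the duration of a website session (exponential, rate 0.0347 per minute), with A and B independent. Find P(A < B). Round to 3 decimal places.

0.549

λ_1 = 0.0423, λ_2 = 0.0347.
For independent exponentials, P(A < B) = λ_1/(λ_1+λ_2) = 0.0423/0.077 ≈ 0.549.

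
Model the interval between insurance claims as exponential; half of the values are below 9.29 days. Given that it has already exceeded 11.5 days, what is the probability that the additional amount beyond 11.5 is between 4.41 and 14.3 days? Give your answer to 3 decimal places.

For an exponential, median = ln(2)/λ, so λ = ln 2 / 9.29 = 0.0746122 per day.
Memoryless: the residual past 11.5 is again Exp(λ).
P(4.41 < residual < 14.3) = e^(−λ·4.41) − e^(−λ·14.3) = 0.71961 − 0.34405 ≈ 0.376.

0.376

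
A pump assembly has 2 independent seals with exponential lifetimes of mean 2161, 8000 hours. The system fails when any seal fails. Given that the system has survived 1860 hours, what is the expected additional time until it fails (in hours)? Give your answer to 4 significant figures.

1701

First-failure rate Σλ = 1/2161 + 1/8000 = 0.000587749.
By memorylessness the expected residual is 1/Σλ = 1701.41 hours, regardless of the 1860 already elapsed.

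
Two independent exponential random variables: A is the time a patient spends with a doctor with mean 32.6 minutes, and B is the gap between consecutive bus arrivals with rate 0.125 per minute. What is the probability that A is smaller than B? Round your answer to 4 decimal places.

λ_1 = 1/32.6 = 0.0306748, λ_2 = 0.125.
For independent exponentials, P(A < B) = λ_1/(λ_1+λ_2) = 0.0306748/0.155675 ≈ 0.1970.

0.1970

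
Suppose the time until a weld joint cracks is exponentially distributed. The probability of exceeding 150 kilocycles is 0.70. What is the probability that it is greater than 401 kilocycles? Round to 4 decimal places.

e^(−λ·150) = 0.70 ⇒ λ = −ln(0.70)/150 = 0.00237783.
P(X > 401) = e^(−0.00237783·401) = e^(−0.95351) ≈ 0.3854.

0.3854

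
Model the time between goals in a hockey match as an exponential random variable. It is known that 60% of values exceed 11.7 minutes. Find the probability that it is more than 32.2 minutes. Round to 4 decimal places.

e^(−λ·11.7) = 0.60 ⇒ λ = −ln(0.60)/11.7 = 0.0436603.
P(X > 32.2) = e^(−0.0436603·32.2) = e^(−1.4059) ≈ 0.2452.

0.2452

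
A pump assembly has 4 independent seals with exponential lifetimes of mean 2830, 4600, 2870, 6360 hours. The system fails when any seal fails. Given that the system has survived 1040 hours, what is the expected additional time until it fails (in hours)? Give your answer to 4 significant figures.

First-failure rate Σλ = 1/2830 + 1/4600 + 1/2870 + 1/6360 = 0.00107641.
By memorylessness the expected residual is 1/Σλ = 929.011 hours, regardless of the 1040 already elapsed.

929.0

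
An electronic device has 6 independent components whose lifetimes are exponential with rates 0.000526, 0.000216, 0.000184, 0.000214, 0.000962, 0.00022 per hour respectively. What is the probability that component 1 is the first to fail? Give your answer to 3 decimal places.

0.227

The time to first failure is exponential with rate Σλ = 0.000526 + 0.000216 + 0.000184 + 0.000214 + 0.000962 + 0.00022 = 0.002322.
P(component 1 first) = λ_1/Σλ = 0.000526/0.002322 ≈ 0.227.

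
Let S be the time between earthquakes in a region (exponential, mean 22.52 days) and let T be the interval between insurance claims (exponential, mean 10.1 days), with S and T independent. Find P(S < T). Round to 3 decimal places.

0.310

λ_1 = 1/22.52 = 0.044405, λ_2 = 1/10.1 = 0.0990099.
For independent exponentials, P(S < T) = λ_1/(λ_1+λ_2) = 0.044405/0.143415 ≈ 0.310.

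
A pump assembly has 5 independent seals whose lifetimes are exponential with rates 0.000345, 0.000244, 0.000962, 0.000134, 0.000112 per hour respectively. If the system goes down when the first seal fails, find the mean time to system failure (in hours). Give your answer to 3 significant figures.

The time to first failure is exponential with rate Σλ = 0.000345 + 0.000244 + 0.000962 + 0.000134 + 0.000112 = 0.001797.
E[min] = 1/Σλ = 1/0.001797 = 556.483 hours.

556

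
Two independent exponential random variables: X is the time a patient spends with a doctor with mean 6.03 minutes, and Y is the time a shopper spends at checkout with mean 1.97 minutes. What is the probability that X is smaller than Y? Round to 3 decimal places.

λ_1 = 1/6.03 = 0.165837, λ_2 = 1/1.97 = 0.507614.
For independent exponentials, P(X < Y) = λ_1/(λ_1+λ_2) = 0.165837/0.673452 ≈ 0.246.

0.246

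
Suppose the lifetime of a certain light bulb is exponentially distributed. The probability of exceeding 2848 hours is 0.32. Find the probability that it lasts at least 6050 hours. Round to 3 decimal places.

0.089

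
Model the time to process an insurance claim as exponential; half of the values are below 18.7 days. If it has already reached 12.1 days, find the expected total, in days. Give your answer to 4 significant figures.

For an exponential, median = ln(2)/λ, so λ = ln 2 / 18.7 = 0.0370667 per day.
By memorylessness, E[X | X > 12.1] = 12.1 + 1/λ = 12.1 + 26.9784 = 39.0784 days.

39.08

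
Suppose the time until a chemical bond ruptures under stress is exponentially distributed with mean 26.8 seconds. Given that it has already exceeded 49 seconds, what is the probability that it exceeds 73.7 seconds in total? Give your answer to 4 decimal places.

0.3979

The rate is λ = 1/26.8 = 0.0373134 per second.
By the memoryless property, P(X > 49+24.7 | X > 49) = P(X > 24.7).
P(X > 24.7) = e^(−0.92164) ≈ 0.3979.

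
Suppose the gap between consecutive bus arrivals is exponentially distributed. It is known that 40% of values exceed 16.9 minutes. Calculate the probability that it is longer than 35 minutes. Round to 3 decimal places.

0.150

e^(−λ·16.9) = 0.40 ⇒ λ = −ln(0.40)/16.9 = 0.0542184.
P(X > 35) = e^(−0.0542184·35) = e^(−1.8976) ≈ 0.150.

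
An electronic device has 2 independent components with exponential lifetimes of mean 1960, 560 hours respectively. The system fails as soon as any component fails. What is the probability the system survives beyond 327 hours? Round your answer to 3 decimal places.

The first failure time is exponential with rate Σλ_i = 1/1960 + 1/560 = 0.00229592 per hour.
P(min > 327) = e^(−0.00229592·327) = e^(−0.75077) ≈ 0.472.

0.472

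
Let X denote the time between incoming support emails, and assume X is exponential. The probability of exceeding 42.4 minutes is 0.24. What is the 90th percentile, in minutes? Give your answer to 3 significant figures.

68.4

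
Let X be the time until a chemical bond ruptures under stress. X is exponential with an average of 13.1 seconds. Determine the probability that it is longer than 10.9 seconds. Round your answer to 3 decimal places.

The rate is λ = 1/13.1 = 0.0763359 per second.
P(X > 10.9) = e^(−λ·10.9) = e^(−0.83206) ≈ 0.435.

0.435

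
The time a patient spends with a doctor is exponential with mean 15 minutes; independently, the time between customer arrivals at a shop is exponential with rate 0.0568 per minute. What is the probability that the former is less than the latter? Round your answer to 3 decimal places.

0.540

λ_1 = 1/15 = 0.0666667, λ_2 = 0.0568.
For independent exponentials, P(the former < the latter) = λ_1/(λ_1+λ_2) = 0.0666667/0.123467 ≈ 0.540.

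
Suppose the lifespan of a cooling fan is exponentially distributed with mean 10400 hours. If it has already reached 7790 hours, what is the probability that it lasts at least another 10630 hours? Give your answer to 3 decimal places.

0.360

The rate is λ = 1/10400 = 0.0000961538 per hour.
P(X > s+t | X > s) = e^(−λ(s+t))/e^(−λs) = e^(−λt), independent of s = 7790.
P(X > 10630) = e^(−1.0221) ≈ 0.360.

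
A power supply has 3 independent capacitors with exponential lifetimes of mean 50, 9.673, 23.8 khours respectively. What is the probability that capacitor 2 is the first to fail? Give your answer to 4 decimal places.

Rates: λ_i = 1/mean_i → 0.02, 0.103381, 0.0420168; Σλ = 0.165397.
P(capacitor 2 first) = λ_2/Σλ = 0.103381/0.165397 ≈ 0.6250.

0.6250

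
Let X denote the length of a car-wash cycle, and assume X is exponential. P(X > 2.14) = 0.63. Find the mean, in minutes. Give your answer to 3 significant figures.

4.63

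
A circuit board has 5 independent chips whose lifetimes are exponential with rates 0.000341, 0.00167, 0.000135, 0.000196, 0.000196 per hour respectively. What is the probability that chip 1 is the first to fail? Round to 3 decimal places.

0.134

The time to first failure is exponential with rate Σλ = 0.000341 + 0.00167 + 0.000135 + 0.000196 + 0.000196 = 0.002538.
P(chip 1 first) = λ_1/Σλ = 0.000341/0.002538 ≈ 0.134.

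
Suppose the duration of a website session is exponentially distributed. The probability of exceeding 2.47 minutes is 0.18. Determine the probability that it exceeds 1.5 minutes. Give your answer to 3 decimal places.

e^(−λ·2.47) = 0.18 ⇒ λ = −ln(0.18)/2.47 = 0.69425.
P(X > 1.5) = e^(−0.69425·1.5) = e^(−1.0414) ≈ 0.353.

0.353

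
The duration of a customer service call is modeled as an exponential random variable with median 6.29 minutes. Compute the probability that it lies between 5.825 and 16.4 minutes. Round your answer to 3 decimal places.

0.362

For an exponential, median = ln(2)/λ, so λ = ln 2 / 6.29 = 0.110198 per minute.
P(5.825 < X < 16.4) = e^(−λ·5.825) − e^(−λ·16.4) = 0.52629 − 0.16410 ≈ 0.362.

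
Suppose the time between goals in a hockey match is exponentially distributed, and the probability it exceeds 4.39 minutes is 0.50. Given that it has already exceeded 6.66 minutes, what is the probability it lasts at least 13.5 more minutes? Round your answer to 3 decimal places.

From e^(−λ·4.39) = 0.50, λ = −ln(0.50)/4.39 = 0.157892.
Memoryless: P(X > 6.66+13.5 | X > 6.66) = P(X > 13.5) = e^(−0.157892·13.5) ≈ 0.119.

0.119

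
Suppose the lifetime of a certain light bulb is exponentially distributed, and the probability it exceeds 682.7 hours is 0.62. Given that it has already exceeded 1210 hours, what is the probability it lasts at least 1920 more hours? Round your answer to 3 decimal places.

0.261

From e^(−λ·682.7) = 0.62, λ = −ln(0.62)/682.7 = 0.000700214.
Memoryless: P(X > 1210+1920 | X > 1210) = P(X > 1920) = e^(−0.000700214·1920) ≈ 0.261.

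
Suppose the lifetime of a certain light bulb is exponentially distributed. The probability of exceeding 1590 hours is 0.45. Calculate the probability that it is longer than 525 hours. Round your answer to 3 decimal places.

e^(−λ·1590) = 0.45 ⇒ λ = −ln(0.45)/1590 = 0.000502206.
P(X > 525) = e^(−0.000502206·525) = e^(−0.26366) ≈ 0.768.

0.768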